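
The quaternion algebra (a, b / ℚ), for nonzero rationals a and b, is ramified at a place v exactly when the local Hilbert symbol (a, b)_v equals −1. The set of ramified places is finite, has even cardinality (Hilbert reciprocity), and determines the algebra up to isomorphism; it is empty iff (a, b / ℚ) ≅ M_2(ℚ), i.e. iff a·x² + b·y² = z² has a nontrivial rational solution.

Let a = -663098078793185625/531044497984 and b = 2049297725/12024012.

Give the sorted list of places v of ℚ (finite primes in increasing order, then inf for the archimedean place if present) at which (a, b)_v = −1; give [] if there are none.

[2, 3, 17, 37]

(a, b) ≡ (-57, 1887) mod (ℚ^×)²; places V = {2, 3, 5, 7, 11, 13, 17, 19, 37, ∞}.
(a,b)_∞: sgn(-57)=−, sgn(1887)=+, so +1.
(a,b)_11: α=-2, u≡5; β=-2, v≡10 (mod 11); (5|11)=+1, (10|11)=-1; sign (−1)^0·+1^-2·-1^-2 = +1.
(a,b)_7: α=-4, u≡6; β=-2, v≡2 (mod 7); (6|7)=-1, (2|7)=+1; sign (−1)^0·-1^-2·+1^-4 = +1.
(a,b)_37: α=2, u≡15; β=1, v≡35 (mod 37); (15|37)=-1, (35|37)=-1; sign (−1)^0·-1^1·-1^2 = -1.
(a,b)_19: α=7, u≡6; β=4, v≡9 (mod 19); (6|19)=+1, (9|19)=+1; sign (−1)^0·+1^4·+1^7 = +1.
(a,b)_3: α=1, u≡2; β=-1, v≡2 (mod 3); (2|3)=-1, (2|3)=-1; sign (−1)^1·-1^-1·-1^1 = -1.
(a,b)_2: α=-6, β=-2; u≡7, v≡7 (mod 8); ε(u)ε(v)=1·1, αω(v)=-6·0, βω(u)=-2·0; sum ≡ 1  ⇒  -1.
(a,b)_5: α=4, u≡2; β=2, v≡2 (mod 5); (2|5)=-1, (2|5)=-1; sign (−1)^0·-1^2·-1^4 = +1.
(a,b)_13: α=-4, u≡7; β=-2, v≡6 (mod 13); (7|13)=-1, (6|13)=-1; sign (−1)^0·-1^-2·-1^-4 = +1.
(a,b)_17: α=2, u≡10; β=1, v≡8 (mod 17); (10|17)=-1, (8|17)=+1; sign (−1)^0·-1^1·+1^2 = -1.
(-57, 1887 / ℚ) ramifies at {2, 3, 17, 37}: a division algebra.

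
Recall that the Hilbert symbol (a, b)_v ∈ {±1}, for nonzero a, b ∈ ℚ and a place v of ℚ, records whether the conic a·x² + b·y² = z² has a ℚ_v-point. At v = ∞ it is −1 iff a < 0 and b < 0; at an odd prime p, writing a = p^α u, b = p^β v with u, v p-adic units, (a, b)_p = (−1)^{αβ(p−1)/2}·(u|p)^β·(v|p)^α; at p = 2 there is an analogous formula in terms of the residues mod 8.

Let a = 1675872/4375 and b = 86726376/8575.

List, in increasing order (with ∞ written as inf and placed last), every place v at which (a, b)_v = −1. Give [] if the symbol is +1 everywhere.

[7, 11]

(a, b) ≡ (154, 3542) mod (ℚ^×)²; places V = {2, 3, 5, 7, 11, 23, ∞}.
(a,b)_23: α=2, u≡8; β=3, v≡12 (mod 23); (8|23)=+1, (12|23)=+1; sign (−1)^0·+1^3·+1^2 = +1.
(a,b)_∞: sgn(154)=+, sgn(3542)=+, so +1.
(a,b)_2: α=5, β=3; u≡5, v≡3 (mod 8); ε(u)ε(v)=0·1, αω(v)=5·1, βω(u)=3·1; sum ≡ 0  ⇒  +1.
(a,b)_11: α=1, u≡3; β=1, v≡9 (mod 11); (3|11)=+1, (9|11)=+1; sign (−1)^1·+1^1·+1^1 = -1.
(a,b)_5: α=-4, u≡1; β=-2, v≡2 (mod 5); (1|5)=+1, (2|5)=-1; sign (−1)^0·+1^-2·-1^-4 = +1.
(a,b)_3: α=2, u≡1; β=4, v≡2 (mod 3); (1|3)=+1, (2|3)=-1; sign (−1)^0·+1^4·-1^2 = +1.
(a,b)_7: α=-1, u≡1; β=-3, v≡4 (mod 7); (1|7)=+1, (4|7)=+1; sign (−1)^1·+1^-3·+1^-1 = -1.
(154, 3542 / ℚ) ramifies at {7, 11}: a division algebra.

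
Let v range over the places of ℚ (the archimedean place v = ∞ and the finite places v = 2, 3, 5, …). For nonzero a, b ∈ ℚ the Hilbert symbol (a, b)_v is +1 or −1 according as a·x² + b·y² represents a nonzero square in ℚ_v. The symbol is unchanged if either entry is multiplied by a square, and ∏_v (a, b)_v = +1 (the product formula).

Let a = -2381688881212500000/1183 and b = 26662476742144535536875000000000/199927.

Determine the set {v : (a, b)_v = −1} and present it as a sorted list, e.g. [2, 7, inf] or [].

Mod squares: a ≡ -409262, b ≡ 59570. Check v ∈ {∞, 2, 3, 5, 7, 13, 23, 31, 37, 41}.
v=23: a=23^3·(≡16), b=23^5·(≡11) mod 23; (16|23)=+1, (11|23)=-1; (−1)^{3·5·11}·(+1)^5·(-1)^3 = +1.
v=41: a=41^1·(≡3), b=41^2·(≡22) mod 41; (3|41)=-1, (22|41)=-1; (−1)^{1·2·20}·(-1)^2·(-1)^1 = -1.
v=∞: -409262 < 0 and 59570 > 0  ⇒  (a,b)_∞ = +1.
v=7: a=7^-1·(≡6), b=7^-1·(≡6) mod 7; (6|7)=-1, (6|7)=-1; (−1)^{-1·-1·3}·(-1)^-1·(-1)^-1 = -1.
v=31: a=31^1·(≡9), b=31^2·(≡28) mod 31; (9|31)=+1, (28|31)=+1; (−1)^{1·2·15}·(+1)^2·(+1)^1 = +1.
v=3: a=3^2·(≡1), b=3^4·(≡2) mod 3; (1|3)=+1, (2|3)=-1; (−1)^{2·4·1}·(+1)^4·(-1)^2 = +1.
v=13: a=13^-2·(≡4), b=13^-4·(≡12) mod 13; (4|13)=+1, (12|13)=+1; (−1)^{-2·-4·6}·(+1)^-4·(+1)^-2 = +1.
v=5: a=5^8·(≡2), b=5^13·(≡4) mod 5; (2|5)=-1, (4|5)=+1; (−1)^{8·13·2}·(-1)^13·(+1)^8 = -1.
v=2: v_2(a)=5, v_2(b)=9; units ≡ 1, 1 (mod 8); ε·ε+αω+βω = 0·0+5·0+9·0 ≡ 0  ⇒  (a,b)_2 = +1.
v=37: a=37^2·(≡31), b=37^3·(≡2) mod 37; (31|37)=-1, (2|37)=-1; (−1)^{2·3·18}·(-1)^3·(-1)^2 = -1.
Ram(-409262, 59570) = {5, 7, 37, 41}; no ℚ_5-point on the conic.

[5, 7, 37, 41]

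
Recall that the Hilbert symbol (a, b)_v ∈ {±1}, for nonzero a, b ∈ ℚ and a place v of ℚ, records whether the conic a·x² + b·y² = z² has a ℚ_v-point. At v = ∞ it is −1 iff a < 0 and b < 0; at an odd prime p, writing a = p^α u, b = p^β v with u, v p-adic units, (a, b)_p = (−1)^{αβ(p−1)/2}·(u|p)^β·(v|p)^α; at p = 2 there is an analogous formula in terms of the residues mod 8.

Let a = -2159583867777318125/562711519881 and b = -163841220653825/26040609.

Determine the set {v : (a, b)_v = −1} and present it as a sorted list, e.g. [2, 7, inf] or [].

[2, 13, 23, inf]

(a, b) ≡ (-95381, -7337) mod (ℚ^×)²; places V = {2, 3, 5, 7, 11, 13, 19, 23, 29, ∞}.
(a,b)_7: α=-6, u≡2; β=-2, v≡6 (mod 7); (2|7)=+1, (6|7)=-1; sign (−1)^0·+1^-2·-1^-6 = +1.
(a,b)_11: α=9, u≡7; β=5, v≡3 (mod 11); (7|11)=-1, (3|11)=+1; sign (−1)^1·-1^5·+1^9 = +1.
(a,b)_23: α=1, u≡3; β=1, v≡13 (mod 23); (3|23)=+1, (13|23)=+1; sign (−1)^1·+1^1·+1^1 = -1.
(a,b)_∞: sgn(-95381)=−, sgn(-7337)=−, so -1.
(a,b)_3: α=-14, u≡1; β=-12, v≡1 (mod 3); (1|3)=+1, (1|3)=+1; sign (−1)^0·+1^-12·+1^-14 = +1.
(a,b)_2: α=0, β=0; u≡3, v≡7 (mod 8); ε(u)ε(v)=1·1, αω(v)=0·0, βω(u)=0·1; sum ≡ 1  ⇒  -1.
(a,b)_5: α=4, u≡1; β=2, v≡3 (mod 5); (1|5)=+1, (3|5)=-1; sign (−1)^0·+1^2·-1^4 = +1.
(a,b)_13: α=3, u≡5; β=2, v≡2 (mod 13); (5|13)=-1, (2|13)=-1; sign (−1)^0·-1^2·-1^3 = -1.
(a,b)_29: α=1, u≡12; β=1, v≡3 (mod 29); (12|29)=-1, (3|29)=-1; sign (−1)^0·-1^1·-1^1 = +1.
(a,b)_19: α=0, u≡12; β=2, v≡5 (mod 19); (12|19)=-1, (5|19)=+1; sign (−1)^0·-1^2·+1^0 = +1.
(-95381, -7337 / ℚ) ramifies at {2, 13, 23, ∞}: a division algebra.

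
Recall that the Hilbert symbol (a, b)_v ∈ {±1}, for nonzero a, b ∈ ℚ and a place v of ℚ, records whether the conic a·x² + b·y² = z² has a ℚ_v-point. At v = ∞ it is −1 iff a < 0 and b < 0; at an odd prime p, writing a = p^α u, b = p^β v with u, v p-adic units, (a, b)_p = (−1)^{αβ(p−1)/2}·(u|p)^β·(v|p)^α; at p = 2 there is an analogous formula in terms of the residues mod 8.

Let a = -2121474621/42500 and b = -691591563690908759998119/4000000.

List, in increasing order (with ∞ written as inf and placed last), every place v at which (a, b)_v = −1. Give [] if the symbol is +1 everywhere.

[3, 11, 17, inf]

Mod squares: a ≡ -357, b ≡ -231. Check v ∈ {∞, 2, 3, 5, 7, 11, 13, 17, 19, 23}.
v=23: a=23^4·(≡15), b=23^6·(≡5) mod 23; (15|23)=-1, (5|23)=-1; (−1)^{4·6·11}·(-1)^6·(-1)^4 = +1.
v=3: a=3^1·(≡1), b=3^5·(≡1) mod 3; (1|3)=+1, (1|3)=+1; (−1)^{1·5·1}·(+1)^5·(+1)^1 = -1.
v=5: a=5^-4·(≡3), b=5^-6·(≡1) mod 5; (3|5)=-1, (1|5)=+1; (−1)^{-4·-6·2}·(-1)^-6·(+1)^-4 = +1.
v=17: a=17^-1·(≡4), b=17^4·(≡5) mod 17; (4|17)=+1, (5|17)=-1; (−1)^{-1·4·8}·(+1)^4·(-1)^-1 = -1.
v=∞: -357 < 0 and -231 < 0  ⇒  (a,b)_∞ = -1.
v=11: a=11^0·(≡6), b=11^1·(≡3) mod 11; (6|11)=-1, (3|11)=+1; (−1)^{0·1·5}·(-1)^1·(+1)^0 = -1.
v=7: a=7^1·(≡6), b=7^3·(≡4) mod 7; (6|7)=-1, (4|7)=+1; (−1)^{1·3·3}·(-1)^3·(+1)^1 = +1.
v=13: a=13^0·(≡11), b=13^2·(≡10) mod 13; (11|13)=-1, (10|13)=+1; (−1)^{0·2·6}·(-1)^2·(+1)^0 = +1.
v=19: a=19^2·(≡6), b=19^2·(≡9) mod 19; (6|19)=+1, (9|19)=+1; (−1)^{2·2·9}·(+1)^2·(+1)^2 = +1.
v=2: v_2(a)=-2, v_2(b)=-8; units ≡ 3, 1 (mod 8); ε·ε+αω+βω = 1·0+-2·0+-8·1 ≡ 0  ⇒  (a,b)_2 = +1.
Ram(-357, -231) = {3, 11, 17, ∞}; no ℚ_3-point on the conic.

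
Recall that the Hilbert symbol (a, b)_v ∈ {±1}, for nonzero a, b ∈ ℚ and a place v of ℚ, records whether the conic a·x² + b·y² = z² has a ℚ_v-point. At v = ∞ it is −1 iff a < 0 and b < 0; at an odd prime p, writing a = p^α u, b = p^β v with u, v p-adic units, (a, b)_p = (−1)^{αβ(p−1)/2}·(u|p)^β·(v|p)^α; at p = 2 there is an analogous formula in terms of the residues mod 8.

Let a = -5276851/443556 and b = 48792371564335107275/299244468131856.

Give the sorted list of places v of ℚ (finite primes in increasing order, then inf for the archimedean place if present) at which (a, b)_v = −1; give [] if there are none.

[19, 31]

Mod squares: a ≡ -19, b ≡ 70091. Check v ∈ {∞, 2, 3, 5, 7, 13, 17, 19, 31, 37}.
v=17: a=17^2·(≡15), b=17^5·(≡2) mod 17; (15|17)=+1, (2|17)=+1; (−1)^{2·5·8}·(+1)^5·(+1)^2 = +1.
v=7: a=7^0·(≡1), b=7^1·(≡6) mod 7; (1|7)=+1, (6|7)=-1; (−1)^{0·1·3}·(+1)^1·(-1)^0 = +1.
v=13: a=13^0·(≡2), b=13^-2·(≡8) mod 13; (2|13)=-1, (8|13)=-1; (−1)^{0·-2·6}·(-1)^-2·(-1)^0 = +1.
v=37: a=37^-2·(≡23), b=37^-4·(≡15) mod 37; (23|37)=-1, (15|37)=-1; (−1)^{-2·-4·18}·(-1)^-4·(-1)^-2 = +1.
v=∞: -19 < 0 and 70091 > 0  ⇒  (a,b)_∞ = +1.
v=2: v_2(a)=-2, v_2(b)=-4; units ≡ 5, 3 (mod 8); ε·ε+αω+βω = 0·1+-2·1+-4·1 ≡ 0  ⇒  (a,b)_2 = +1.
v=31: a=31^2·(≡15), b=31^5·(≡17) mod 31; (15|31)=-1, (17|31)=-1; (−1)^{2·5·15}·(-1)^5·(-1)^2 = -1.
v=19: a=19^1·(≡13), b=19^3·(≡2) mod 19; (13|19)=-1, (2|19)=-1; (−1)^{1·3·9}·(-1)^3·(-1)^1 = -1.
v=5: a=5^0·(≡4), b=5^2·(≡1) mod 5; (4|5)=+1, (1|5)=+1; (−1)^{0·2·2}·(+1)^2·(+1)^0 = +1.
v=3: a=3^-4·(≡2), b=3^-10·(≡2) mod 3; (2|3)=-1, (2|3)=-1; (−1)^{-4·-10·1}·(-1)^-10·(-1)^-4 = +1.
(-19, 70091 / ℚ) ramifies at {19, 31}: a division algebra.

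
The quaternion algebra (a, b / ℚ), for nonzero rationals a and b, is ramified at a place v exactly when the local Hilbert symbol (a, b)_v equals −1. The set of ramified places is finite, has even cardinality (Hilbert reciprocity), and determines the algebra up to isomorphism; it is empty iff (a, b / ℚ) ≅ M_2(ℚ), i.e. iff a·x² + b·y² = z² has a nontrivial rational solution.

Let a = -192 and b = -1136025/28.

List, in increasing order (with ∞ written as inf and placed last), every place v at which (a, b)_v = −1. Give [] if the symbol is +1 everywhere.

[3, 11, 17, inf]

Mod squares: a ≡ -3, b ≡ -3927. Check v ∈ {∞, 2, 3, 5, 7, 11, 17}.
v=∞: -3 < 0 and -3927 < 0  ⇒  (a,b)_∞ = -1.
v=2: v_2(a)=6, v_2(b)=-2; units ≡ 5, 1 (mod 8); ε·ε+αω+βω = 0·0+6·0+-2·1 ≡ 0  ⇒  (a,b)_2 = +1.
v=7: a=7^0·(≡4), b=7^-1·(≡3) mod 7; (4|7)=+1, (3|7)=-1; (−1)^{0·-1·3}·(+1)^-1·(-1)^0 = +1.
v=11: a=11^0·(≡6), b=11^1·(≡8) mod 11; (6|11)=-1, (8|11)=-1; (−1)^{0·1·5}·(-1)^1·(-1)^0 = -1.
v=17: a=17^0·(≡12), b=17^1·(≡11) mod 17; (12|17)=-1, (11|17)=-1; (−1)^{0·1·8}·(-1)^1·(-1)^0 = -1.
v=3: a=3^1·(≡2), b=3^5·(≡2) mod 3; (2|3)=-1, (2|3)=-1; (−1)^{1·5·1}·(-1)^5·(-1)^1 = -1.
v=5: a=5^0·(≡3), b=5^2·(≡3) mod 5; (3|5)=-1, (3|5)=-1; (−1)^{0·2·2}·(-1)^2·(-1)^0 = +1.
Ram(-3, -3927) = {3, 11, 17, ∞}; no ℚ_3-point on the conic.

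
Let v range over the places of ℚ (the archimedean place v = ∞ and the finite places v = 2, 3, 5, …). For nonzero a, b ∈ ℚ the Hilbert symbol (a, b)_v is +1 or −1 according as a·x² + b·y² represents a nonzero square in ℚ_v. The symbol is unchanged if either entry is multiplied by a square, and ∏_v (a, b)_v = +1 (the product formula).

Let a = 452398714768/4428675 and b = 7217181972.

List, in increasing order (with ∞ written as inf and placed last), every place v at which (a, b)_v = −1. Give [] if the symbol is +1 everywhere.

[11, 19]

Mod squares: a ≡ 10659, b ≡ 13. Check v ∈ {∞, 2, 3, 5, 7, 11, 13, 17, 19, 31}.
v=19: a=19^1·(≡15), b=19^0·(≡14) mod 19; (15|19)=-1, (14|19)=-1; (−1)^{1·0·9}·(-1)^0·(-1)^1 = -1.
v=2: v_2(a)=4, v_2(b)=2; units ≡ 3, 5 (mod 8); ε·ε+αω+βω = 1·0+4·1+2·1 ≡ 0  ⇒  (a,b)_2 = +1.
v=17: a=17^1·(≡16), b=17^2·(≡16) mod 17; (16|17)=+1, (16|17)=+1; (−1)^{1·2·8}·(+1)^2·(+1)^1 = +1.
v=3: a=3^-11·(≡1), b=3^4·(≡1) mod 3; (1|3)=+1, (1|3)=+1; (−1)^{-11·4·1}·(+1)^4·(+1)^-11 = +1.
v=5: a=5^-2·(≡4), b=5^0·(≡2) mod 5; (4|5)=+1, (2|5)=-1; (−1)^{-2·0·2}·(+1)^0·(-1)^-2 = +1.
v=∞: 10659 > 0 and 13 > 0  ⇒  (a,b)_∞ = +1.
v=7: a=7^2·(≡5), b=7^2·(≡6) mod 7; (5|7)=-1, (6|7)=-1; (−1)^{2·2·3}·(-1)^2·(-1)^2 = +1.
v=13: a=13^2·(≡9), b=13^1·(≡10) mod 13; (9|13)=+1, (10|13)=+1; (−1)^{2·1·6}·(+1)^1·(+1)^2 = +1.
v=11: a=11^1·(≡3), b=11^2·(≡7) mod 11; (3|11)=+1, (7|11)=-1; (−1)^{1·2·5}·(+1)^2·(-1)^1 = -1.
v=31: a=31^2·(≡17), b=31^0·(≡21) mod 31; (17|31)=-1, (21|31)=-1; (−1)^{2·0·15}·(-1)^0·(-1)^2 = +1.
(10659, 13 / ℚ) ramifies at {11, 19}: a division algebra.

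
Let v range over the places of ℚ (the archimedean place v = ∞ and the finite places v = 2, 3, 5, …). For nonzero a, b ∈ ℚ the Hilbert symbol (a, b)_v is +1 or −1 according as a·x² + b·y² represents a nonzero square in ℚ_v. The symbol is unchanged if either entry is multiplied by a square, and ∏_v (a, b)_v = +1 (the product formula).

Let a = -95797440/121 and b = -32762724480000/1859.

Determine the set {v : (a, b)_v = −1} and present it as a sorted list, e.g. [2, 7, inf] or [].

[5, inf]

(a, b) ≡ (-166315, -6951967) mod (ℚ^×)²; places V = {2, 3, 5, 11, 13, 19, 29, 31, 37, ∞}.
(a,b)_19: α=0, u≡4; β=1, v≡17 (mod 19); (4|19)=+1, (17|19)=+1; sign (−1)^0·+1^1·+1^0 = +1.
(a,b)_37: α=1, u≡14; β=1, v≡29 (mod 37); (14|37)=-1, (29|37)=-1; sign (−1)^0·-1^1·-1^1 = +1.
(a,b)_5: α=1, u≡2; β=4, v≡3 (mod 5); (2|5)=-1, (3|5)=-1; sign (−1)^0·-1^4·-1^1 = -1.
(a,b)_29: α=1, u≡6; β=1, v≡1 (mod 29); (6|29)=+1, (1|29)=+1; sign (−1)^0·+1^1·+1^1 = +1.
(a,b)_2: α=6, β=10; u≡5, v≡1 (mod 8); ε(u)ε(v)=0·0, αω(v)=6·0, βω(u)=10·1; sum ≡ 0  ⇒  +1.
(a,b)_31: α=1, u≡12; β=1, v≡9 (mod 31); (12|31)=-1, (9|31)=+1; sign (−1)^1·-1^1·+1^1 = +1.
(a,b)_11: α=-2, u≡9; β=-1, v≡6 (mod 11); (9|11)=+1, (6|11)=-1; sign (−1)^0·+1^-1·-1^-2 = +1.
(a,b)_∞: sgn(-166315)=−, sgn(-6951967)=−, so -1.
(a,b)_3: α=2, u≡2; β=4, v≡2 (mod 3); (2|3)=-1, (2|3)=-1; sign (−1)^0·-1^4·-1^2 = +1.
(a,b)_13: α=0, u≡7; β=-2, v≡4 (mod 13); (7|13)=-1, (4|13)=+1; sign (−1)^0·-1^-2·+1^0 = +1.
(-166315, -6951967 / ℚ) ramifies at {5, ∞}: a division algebra.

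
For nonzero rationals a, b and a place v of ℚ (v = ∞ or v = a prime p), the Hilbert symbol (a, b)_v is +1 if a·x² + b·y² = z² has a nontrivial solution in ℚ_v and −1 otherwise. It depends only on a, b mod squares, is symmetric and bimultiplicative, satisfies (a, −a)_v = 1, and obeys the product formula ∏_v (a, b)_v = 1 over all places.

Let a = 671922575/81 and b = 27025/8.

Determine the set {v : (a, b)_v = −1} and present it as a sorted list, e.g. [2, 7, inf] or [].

Mod squares: a ≡ 23, b ≡ 2162. Check v ∈ {∞, 2, 3, 5, 23, 47}.
v=23: a=23^3·(≡4), b=23^1·(≡6) mod 23; (4|23)=+1, (6|23)=+1; (−1)^{3·1·11}·(+1)^1·(+1)^3 = -1.
v=∞: 23 > 0 and 2162 > 0  ⇒  (a,b)_∞ = +1.
v=47: a=47^2·(≡26), b=47^1·(≡19) mod 47; (26|47)=-1, (19|47)=-1; (−1)^{2·1·23}·(-1)^1·(-1)^2 = -1.
v=5: a=5^2·(≡3), b=5^2·(≡2) mod 5; (3|5)=-1, (2|5)=-1; (−1)^{2·2·2}·(-1)^2·(-1)^2 = +1.
v=3: a=3^-4·(≡2), b=3^0·(≡2) mod 3; (2|3)=-1, (2|3)=-1; (−1)^{-4·0·1}·(-1)^0·(-1)^-4 = +1.
v=2: v_2(a)=0, v_2(b)=-3; units ≡ 7, 1 (mod 8); ε·ε+αω+βω = 1·0+0·0+-3·0 ≡ 0  ⇒  (a,b)_2 = +1.
Ram(23, 2162) = {23, 47}; no ℚ_23-point on the conic.

[23, 47]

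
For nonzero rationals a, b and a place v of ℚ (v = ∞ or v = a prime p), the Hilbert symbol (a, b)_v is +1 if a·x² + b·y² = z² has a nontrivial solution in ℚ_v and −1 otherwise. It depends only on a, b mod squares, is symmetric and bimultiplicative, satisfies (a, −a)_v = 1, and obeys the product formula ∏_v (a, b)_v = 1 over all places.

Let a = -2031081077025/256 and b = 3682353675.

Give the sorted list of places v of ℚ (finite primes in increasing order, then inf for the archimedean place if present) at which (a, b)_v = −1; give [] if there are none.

[2, 7]

(a, b) ≡ (-1001, 3) mod (ℚ^×)²; places V = {2, 3, 5, 7, 11, 13, ∞}.
(a,b)_11: α=3, u≡2; β=2, v≡9 (mod 11); (2|11)=-1, (9|11)=+1; sign (−1)^0·-1^2·+1^3 = +1.
(a,b)_3: α=4, u≡1; β=1, v≡1 (mod 3); (1|3)=+1, (1|3)=+1; sign (−1)^0·+1^1·+1^4 = +1.
(a,b)_13: α=3, u≡4; β=2, v≡9 (mod 13); (4|13)=+1, (9|13)=+1; sign (−1)^0·+1^2·+1^3 = +1.
(a,b)_5: α=2, u≡4; β=2, v≡2 (mod 5); (4|5)=+1, (2|5)=-1; sign (−1)^0·+1^2·-1^2 = +1.
(a,b)_7: α=3, u≡4; β=4, v≡3 (mod 7); (4|7)=+1, (3|7)=-1; sign (−1)^0·+1^4·-1^3 = -1.
(a,b)_∞: sgn(-1001)=−, sgn(3)=+, so +1.
(a,b)_2: α=-8, β=0; u≡7, v≡3 (mod 8); ε(u)ε(v)=1·1, αω(v)=-8·1, βω(u)=0·0; sum ≡ 1  ⇒  -1.
|Ram(-1001, 3)| = 2, even; anisotropic at {2, 7}.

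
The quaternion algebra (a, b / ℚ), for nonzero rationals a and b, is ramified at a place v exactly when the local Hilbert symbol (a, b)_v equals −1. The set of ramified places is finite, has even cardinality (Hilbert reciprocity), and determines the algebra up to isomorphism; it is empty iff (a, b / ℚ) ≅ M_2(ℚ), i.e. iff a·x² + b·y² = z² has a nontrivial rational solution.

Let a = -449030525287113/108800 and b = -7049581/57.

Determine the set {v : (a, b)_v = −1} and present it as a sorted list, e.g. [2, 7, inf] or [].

Mod squares: a ≡ -13250773641, b ≡ -67773. Check v ∈ {∞, 2, 3, 5, 7, 11, 17, 19, 23, 29, 31, 41, 53}.
v=23: a=23^2·(≡11), b=23^0·(≡1) mod 23; (11|23)=-1, (1|23)=+1; (−1)^{2·0·11}·(-1)^0·(+1)^2 = +1.
v=∞: -13250773641 < 0 and -67773 < 0  ⇒  (a,b)_∞ = -1.
v=53: a=53^1·(≡43), b=53^0·(≡27) mod 53; (43|53)=+1, (27|53)=-1; (−1)^{1·0·26}·(+1)^0·(-1)^1 = -1.
v=19: a=19^1·(≡5), b=19^-1·(≡9) mod 19; (5|19)=+1, (9|19)=+1; (−1)^{1·-1·9}·(+1)^-1·(+1)^1 = -1.
v=31: a=31^1·(≡13), b=31^0·(≡30) mod 31; (13|31)=-1, (30|31)=-1; (−1)^{1·0·15}·(-1)^0·(-1)^1 = -1.
v=2: v_2(a)=-8, v_2(b)=0; units ≡ 7, 3 (mod 8); ε·ε+αω+βω = 1·1+-8·1+0·0 ≡ 1  ⇒  (a,b)_2 = -1.
v=7: a=7^1·(≡4), b=7^2·(≡2) mod 7; (4|7)=+1, (2|7)=+1; (−1)^{1·2·3}·(+1)^2·(+1)^1 = +1.
v=41: a=41^1·(≡10), b=41^1·(≡29) mod 41; (10|41)=+1, (29|41)=-1; (−1)^{1·1·20}·(+1)^1·(-1)^1 = -1.
v=3: a=3^3·(≡2), b=3^-1·(≡2) mod 3; (2|3)=-1, (2|3)=-1; (−1)^{3·-1·1}·(-1)^-1·(-1)^3 = -1.
v=5: a=5^-2·(≡1), b=5^0·(≡2) mod 5; (1|5)=+1, (2|5)=-1; (−1)^{-2·0·2}·(+1)^0·(-1)^-2 = +1.
v=11: a=11^2·(≡9), b=11^2·(≡3) mod 11; (9|11)=+1, (3|11)=+1; (−1)^{2·2·5}·(+1)^2·(+1)^2 = +1.
v=29: a=29^1·(≡15), b=29^1·(≡11) mod 29; (15|29)=-1, (11|29)=-1; (−1)^{1·1·14}·(-1)^1·(-1)^1 = +1.
v=17: a=17^-1·(≡5), b=17^0·(≡5) mod 17; (5|17)=-1, (5|17)=-1; (−1)^{-1·0·8}·(-1)^0·(-1)^-1 = -1.
(-13250773641, -67773 / ℚ) ramifies at {2, 3, 17, 19, 31, 41, 53, ∞}: a division algebra.

[2, 3, 17, 19, 31, 41, 53, inf]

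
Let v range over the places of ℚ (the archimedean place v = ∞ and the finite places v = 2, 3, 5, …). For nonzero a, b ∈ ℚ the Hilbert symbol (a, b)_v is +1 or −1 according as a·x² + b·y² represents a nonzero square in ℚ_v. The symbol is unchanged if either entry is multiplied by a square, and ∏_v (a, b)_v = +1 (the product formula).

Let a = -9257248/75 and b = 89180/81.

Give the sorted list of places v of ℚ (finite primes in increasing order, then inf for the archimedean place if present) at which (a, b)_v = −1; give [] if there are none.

[3, 13]

(a, b) ≡ (-6006, 455) mod (ℚ^×)²; places V = {2, 3, 5, 7, 11, 13, 17, ∞}.
(a,b)_5: α=-2, u≡4; β=1, v≡1 (mod 5); (4|5)=+1, (1|5)=+1; sign (−1)^0·+1^1·+1^-2 = +1.
(a,b)_2: α=5, β=2; u≡5, v≡7 (mod 8); ε(u)ε(v)=0·1, αω(v)=5·0, βω(u)=2·1; sum ≡ 0  ⇒  +1.
(a,b)_3: α=-1, u≡2; β=-4, v≡2 (mod 3); (2|3)=-1, (2|3)=-1; sign (−1)^0·-1^-4·-1^-1 = -1.
(a,b)_∞: sgn(-6006)=−, sgn(455)=+, so +1.
(a,b)_11: α=1, u≡1; β=0, v≡9 (mod 11); (1|11)=+1, (9|11)=+1; sign (−1)^0·+1^0·+1^1 = +1.
(a,b)_13: α=1, u≡7; β=1, v≡3 (mod 13); (7|13)=-1, (3|13)=+1; sign (−1)^0·-1^1·+1^1 = -1.
(a,b)_7: α=1, u≡5; β=3, v≡2 (mod 7); (5|7)=-1, (2|7)=+1; sign (−1)^1·-1^3·+1^1 = +1.
(a,b)_17: α=2, u≡14; β=0, v≡9 (mod 17); (14|17)=-1, (9|17)=+1; sign (−1)^0·-1^0·+1^2 = +1.
(-6006, 455 / ℚ) ramifies at {3, 13}: a division algebra.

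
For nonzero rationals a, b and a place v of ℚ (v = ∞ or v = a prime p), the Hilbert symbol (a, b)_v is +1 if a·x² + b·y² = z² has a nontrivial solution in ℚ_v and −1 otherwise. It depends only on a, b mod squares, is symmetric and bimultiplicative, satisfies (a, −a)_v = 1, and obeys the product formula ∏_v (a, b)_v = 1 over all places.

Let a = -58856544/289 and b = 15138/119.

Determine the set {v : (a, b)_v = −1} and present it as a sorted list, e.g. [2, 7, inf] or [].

Mod squares: a ≡ -6, b ≡ 238. Check v ∈ {∞, 2, 3, 7, 17, 29}.
v=3: a=3^7·(≡1), b=3^2·(≡1) mod 3; (1|3)=+1, (1|3)=+1; (−1)^{7·2·1}·(+1)^2·(+1)^7 = +1.
v=17: a=17^-2·(≡6), b=17^-1·(≡6) mod 17; (6|17)=-1, (6|17)=-1; (−1)^{-2·-1·8}·(-1)^-1·(-1)^-2 = -1.
v=2: v_2(a)=5, v_2(b)=1; units ≡ 5, 7 (mod 8); ε·ε+αω+βω = 0·1+5·0+1·1 ≡ 1  ⇒  (a,b)_2 = -1.
v=∞: -6 < 0 and 238 > 0  ⇒  (a,b)_∞ = +1.
v=7: a=7^0·(≡1), b=7^-1·(≡6) mod 7; (1|7)=+1, (6|7)=-1; (−1)^{0·-1·3}·(+1)^-1·(-1)^0 = +1.
v=29: a=29^2·(≡7), b=29^2·(≡6) mod 29; (7|29)=+1, (6|29)=+1; (−1)^{2·2·14}·(+1)^2·(+1)^2 = +1.
|Ram(-6, 238)| = 2, even; anisotropic at {2, 17}.

[2, 17]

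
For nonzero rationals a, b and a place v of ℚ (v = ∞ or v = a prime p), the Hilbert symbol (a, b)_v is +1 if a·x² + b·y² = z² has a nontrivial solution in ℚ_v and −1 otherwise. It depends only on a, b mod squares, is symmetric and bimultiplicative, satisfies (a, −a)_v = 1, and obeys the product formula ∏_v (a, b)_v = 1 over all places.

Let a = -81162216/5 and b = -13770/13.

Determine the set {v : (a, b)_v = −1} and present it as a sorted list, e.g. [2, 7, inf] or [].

Mod squares: a ≡ -11730, b ≡ -2210. Check v ∈ {∞, 2, 3, 5, 13, 17, 23, 31}.
v=∞: -11730 < 0 and -2210 < 0  ⇒  (a,b)_∞ = -1.
v=2: v_2(a)=3, v_2(b)=1; units ≡ 7, 7 (mod 8); ε·ε+αω+βω = 1·1+3·0+1·0 ≡ 1  ⇒  (a,b)_2 = -1.
v=23: a=23^1·(≡15), b=23^0·(≡20) mod 23; (15|23)=-1, (20|23)=-1; (−1)^{1·0·11}·(-1)^0·(-1)^1 = -1.
v=31: a=31^2·(≡10), b=31^0·(≡21) mod 31; (10|31)=+1, (21|31)=-1; (−1)^{2·0·15}·(+1)^0·(-1)^2 = +1.
v=3: a=3^3·(≡2), b=3^4·(≡1) mod 3; (2|3)=-1, (1|3)=+1; (−1)^{3·4·1}·(-1)^4·(+1)^3 = +1.
v=17: a=17^1·(≡3), b=17^1·(≡7) mod 17; (3|17)=-1, (7|17)=-1; (−1)^{1·1·8}·(-1)^1·(-1)^1 = +1.
v=13: a=13^0·(≡12), b=13^-1·(≡10) mod 13; (12|13)=+1, (10|13)=+1; (−1)^{0·-1·6}·(+1)^-1·(+1)^0 = +1.
v=5: a=5^-1·(≡4), b=5^1·(≡2) mod 5; (4|5)=+1, (2|5)=-1; (−1)^{-1·1·2}·(+1)^1·(-1)^-1 = -1.
Ram(-11730, -2210) = {2, 5, 23, ∞}; no ℚ_2-point on the conic.

[2, 5, 23, inf]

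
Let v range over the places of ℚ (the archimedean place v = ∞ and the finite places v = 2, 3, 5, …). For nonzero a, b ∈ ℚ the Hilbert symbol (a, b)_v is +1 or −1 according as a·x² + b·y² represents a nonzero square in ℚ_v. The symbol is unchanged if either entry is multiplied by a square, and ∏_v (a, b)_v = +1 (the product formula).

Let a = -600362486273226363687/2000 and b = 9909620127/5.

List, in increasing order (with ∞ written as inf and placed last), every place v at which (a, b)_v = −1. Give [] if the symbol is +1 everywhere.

[7, 23]

Mod squares: a ≡ -19635, b ≡ 115. Check v ∈ {∞, 2, 3, 5, 7, 11, 13, 17, 23, 37}.
v=5: a=5^-3·(≡3), b=5^-1·(≡2) mod 5; (3|5)=-1, (2|5)=-1; (−1)^{-3·-1·2}·(-1)^-1·(-1)^-3 = +1.
v=11: a=11^3·(≡6), b=11^2·(≡5) mod 11; (6|11)=-1, (5|11)=+1; (−1)^{3·2·5}·(-1)^2·(+1)^3 = +1.
v=17: a=17^3·(≡15), b=17^2·(≡4) mod 17; (15|17)=+1, (4|17)=+1; (−1)^{3·2·8}·(+1)^2·(+1)^3 = +1.
v=∞: -19635 < 0 and 115 > 0  ⇒  (a,b)_∞ = +1.
v=37: a=37^2·(≡3), b=37^2·(≡25) mod 37; (3|37)=+1, (25|37)=+1; (−1)^{2·2·18}·(+1)^2·(+1)^2 = +1.
v=13: a=13^2·(≡2), b=13^0·(≡6) mod 13; (2|13)=-1, (6|13)=-1; (−1)^{2·0·6}·(-1)^0·(-1)^2 = +1.
v=2: v_2(a)=-4, v_2(b)=0; units ≡ 5, 3 (mod 8); ε·ε+αω+βω = 0·1+-4·1+0·1 ≡ 0  ⇒  (a,b)_2 = +1.
v=3: a=3^7·(≡1), b=3^2·(≡1) mod 3; (1|3)=+1, (1|3)=+1; (−1)^{7·2·1}·(+1)^2·(+1)^7 = +1.
v=7: a=7^3·(≡4), b=7^0·(≡3) mod 7; (4|7)=+1, (3|7)=-1; (−1)^{3·0·3}·(+1)^0·(-1)^3 = -1.
v=23: a=23^2·(≡5), b=23^1·(≡15) mod 23; (5|23)=-1, (15|23)=-1; (−1)^{2·1·11}·(-1)^1·(-1)^2 = -1.
Ram(-19635, 115) = {7, 23}; no ℚ_7-point on the conic.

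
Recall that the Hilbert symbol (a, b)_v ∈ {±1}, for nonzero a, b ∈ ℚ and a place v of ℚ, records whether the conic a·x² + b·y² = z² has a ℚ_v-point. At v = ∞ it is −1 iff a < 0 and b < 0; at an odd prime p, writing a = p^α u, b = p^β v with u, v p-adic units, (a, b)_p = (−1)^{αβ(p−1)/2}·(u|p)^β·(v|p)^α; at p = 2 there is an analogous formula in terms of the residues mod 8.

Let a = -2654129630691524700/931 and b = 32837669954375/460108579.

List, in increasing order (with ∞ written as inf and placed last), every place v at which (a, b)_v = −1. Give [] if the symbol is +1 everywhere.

Mod squares: a ≡ -144070597, b ≡ 3513917. Check v ∈ {∞, 2, 3, 5, 7, 11, 13, 17, 19, 23, 37, 41, 43}.
v=7: a=7^-2·(≡4), b=7^-2·(≡2) mod 7; (4|7)=+1, (2|7)=+1; (−1)^{-2·-2·3}·(+1)^-2·(+1)^-2 = +1.
v=11: a=11^1·(≡8), b=11^1·(≡2) mod 11; (8|11)=-1, (2|11)=-1; (−1)^{1·1·5}·(-1)^1·(-1)^1 = -1.
v=13: a=13^2·(≡5), b=13^2·(≡9) mod 13; (5|13)=-1, (9|13)=+1; (−1)^{2·2·6}·(-1)^2·(+1)^2 = +1.
v=19: a=19^-1·(≡4), b=19^-3·(≡4) mod 19; (4|19)=+1, (4|19)=+1; (−1)^{-1·-3·9}·(+1)^-3·(+1)^-1 = -1.
v=2: v_2(a)=2, v_2(b)=0; units ≡ 3, 5 (mod 8); ε·ε+αω+βω = 1·0+2·1+0·1 ≡ 0  ⇒  (a,b)_2 = +1.
v=41: a=41^3·(≡11), b=41^2·(≡7) mod 41; (11|41)=-1, (7|41)=-1; (−1)^{3·2·20}·(-1)^2·(-1)^3 = -1.
v=∞: -144070597 < 0 and 3513917 > 0  ⇒  (a,b)_∞ = +1.
v=37: a=37^2·(≡36), b=37^-2·(≡12) mod 37; (36|37)=+1, (12|37)=+1; (−1)^{2·-2·18}·(+1)^-2·(+1)^2 = +1.
v=17: a=17^1·(≡6), b=17^1·(≡16) mod 17; (6|17)=-1, (16|17)=+1; (−1)^{1·1·8}·(-1)^1·(+1)^1 = -1.
v=5: a=5^2·(≡2), b=5^4·(≡3) mod 5; (2|5)=-1, (3|5)=-1; (−1)^{2·4·2}·(-1)^4·(-1)^2 = +1.
v=3: a=3^2·(≡2), b=3^0·(≡2) mod 3; (2|3)=-1, (2|3)=-1; (−1)^{2·0·1}·(-1)^0·(-1)^2 = +1.
v=43: a=43^1·(≡25), b=43^1·(≡7) mod 43; (25|43)=+1, (7|43)=-1; (−1)^{1·1·21}·(+1)^1·(-1)^1 = +1.
v=23: a=23^1·(≡21), b=23^1·(≡6) mod 23; (21|23)=-1, (6|23)=+1; (−1)^{1·1·11}·(-1)^1·(+1)^1 = +1.
(-144070597, 3513917 / ℚ) ramifies at {11, 17, 19, 41}: a division algebra.

[11, 17, 19, 41]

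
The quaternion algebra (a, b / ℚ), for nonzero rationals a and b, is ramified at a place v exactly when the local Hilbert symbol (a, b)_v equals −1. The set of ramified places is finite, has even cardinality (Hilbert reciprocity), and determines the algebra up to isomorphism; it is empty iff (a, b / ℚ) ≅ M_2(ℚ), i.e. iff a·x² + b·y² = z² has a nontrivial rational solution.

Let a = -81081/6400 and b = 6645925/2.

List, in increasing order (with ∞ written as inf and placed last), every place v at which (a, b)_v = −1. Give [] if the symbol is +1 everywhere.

[7, 13]

(a, b) ≡ (-1001, 26) mod (ℚ^×)²; places V = {2, 3, 5, 7, 11, 13, ∞}.
(a,b)_2: α=-8, β=-1; u≡7, v≡5 (mod 8); ε(u)ε(v)=1·0, αω(v)=-8·1, βω(u)=-1·0; sum ≡ 0  ⇒  +1.
(a,b)_5: α=-2, u≡4; β=2, v≡1 (mod 5); (4|5)=+1, (1|5)=+1; sign (−1)^0·+1^2·+1^-2 = +1.
(a,b)_11: α=1, u≡6; β=2, v≡1 (mod 11); (6|11)=-1, (1|11)=+1; sign (−1)^0·-1^2·+1^1 = +1.
(a,b)_13: α=1, u≡4; β=3, v≡11 (mod 13); (4|13)=+1, (11|13)=-1; sign (−1)^0·+1^3·-1^1 = -1.
(a,b)_3: α=4, u≡1; β=0, v≡2 (mod 3); (1|3)=+1, (2|3)=-1; sign (−1)^0·+1^0·-1^4 = +1.
(a,b)_7: α=1, u≡1; β=0, v≡3 (mod 7); (1|7)=+1, (3|7)=-1; sign (−1)^0·+1^0·-1^1 = -1.
(a,b)_∞: sgn(-1001)=−, sgn(26)=+, so +1.
Ram(-1001, 26) = {7, 13}; no ℚ_7-point on the conic.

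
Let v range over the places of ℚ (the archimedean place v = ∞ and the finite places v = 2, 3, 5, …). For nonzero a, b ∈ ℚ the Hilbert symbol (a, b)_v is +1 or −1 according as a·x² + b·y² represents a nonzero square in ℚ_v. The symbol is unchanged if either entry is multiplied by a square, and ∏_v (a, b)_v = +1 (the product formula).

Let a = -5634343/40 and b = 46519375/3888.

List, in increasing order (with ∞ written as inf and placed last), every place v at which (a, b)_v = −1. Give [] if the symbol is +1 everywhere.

[2, 3, 5, 13, 31, 41]

Mod squares: a ≡ -58630, b ≡ 93. Check v ∈ {∞, 2, 3, 5, 7, 11, 13, 31, 41}.
v=41: a=41^1·(≡32), b=41^0·(≡24) mod 41; (32|41)=+1, (24|41)=-1; (−1)^{1·0·20}·(+1)^0·(-1)^1 = -1.
v=7: a=7^0·(≡4), b=7^4·(≡2) mod 7; (4|7)=+1, (2|7)=+1; (−1)^{0·4·3}·(+1)^4·(+1)^0 = +1.
v=31: a=31^2·(≡3), b=31^1·(≡3) mod 31; (3|31)=-1, (3|31)=-1; (−1)^{2·1·15}·(-1)^1·(-1)^2 = -1.
v=∞: -58630 < 0 and 93 > 0  ⇒  (a,b)_∞ = +1.
v=3: a=3^0·(≡2), b=3^-5·(≡1) mod 3; (2|3)=-1, (1|3)=+1; (−1)^{0·-5·1}·(-1)^-5·(+1)^0 = -1.
v=11: a=11^1·(≡5), b=11^0·(≡9) mod 11; (5|11)=+1, (9|11)=+1; (−1)^{1·0·5}·(+1)^0·(+1)^1 = +1.
v=2: v_2(a)=-3, v_2(b)=-4; units ≡ 5, 5 (mod 8); ε·ε+αω+βω = 0·0+-3·1+-4·1 ≡ 1  ⇒  (a,b)_2 = -1.
v=13: a=13^1·(≡9), b=13^0·(≡6) mod 13; (9|13)=+1, (6|13)=-1; (−1)^{1·0·6}·(+1)^0·(-1)^1 = -1.
v=5: a=5^-1·(≡4), b=5^4·(≡2) mod 5; (4|5)=+1, (2|5)=-1; (−1)^{-1·4·2}·(+1)^4·(-1)^-1 = -1.
(-58630, 93 / ℚ) ramifies at {2, 3, 5, 13, 31, 41}: a division algebra.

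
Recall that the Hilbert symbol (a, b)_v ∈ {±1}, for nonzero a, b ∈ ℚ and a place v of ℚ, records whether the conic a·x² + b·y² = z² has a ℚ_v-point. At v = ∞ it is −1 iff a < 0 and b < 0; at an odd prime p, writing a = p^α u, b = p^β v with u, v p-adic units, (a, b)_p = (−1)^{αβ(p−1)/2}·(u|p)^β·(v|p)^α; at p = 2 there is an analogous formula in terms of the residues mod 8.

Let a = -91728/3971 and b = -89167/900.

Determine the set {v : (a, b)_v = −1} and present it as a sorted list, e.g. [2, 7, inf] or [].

[11, inf]

(a, b) ≡ (-143, -247) mod (ℚ^×)²; places V = {2, 3, 5, 7, 11, 13, 19, ∞}.
(a,b)_19: α=-2, u≡9; β=3, v≡9 (mod 19); (9|19)=+1, (9|19)=+1; sign (−1)^0·+1^3·+1^-2 = +1.
(a,b)_2: α=4, β=-2; u≡1, v≡1 (mod 8); ε(u)ε(v)=0·0, αω(v)=4·0, βω(u)=-2·0; sum ≡ 0  ⇒  +1.
(a,b)_3: α=2, u≡1; β=-2, v≡2 (mod 3); (1|3)=+1, (2|3)=-1; sign (−1)^0·+1^-2·-1^2 = +1.
(a,b)_5: α=0, u≡2; β=-2, v≡3 (mod 5); (2|5)=-1, (3|5)=-1; sign (−1)^0·-1^-2·-1^0 = +1.
(a,b)_7: α=2, u≡2; β=0, v≡5 (mod 7); (2|7)=+1, (5|7)=-1; sign (−1)^0·+1^0·-1^2 = +1.
(a,b)_11: α=-1, u≡5; β=0, v≡6 (mod 11); (5|11)=+1, (6|11)=-1; sign (−1)^0·+1^0·-1^-1 = -1.
(a,b)_13: α=1, u≡7; β=1, v≡6 (mod 13); (7|13)=-1, (6|13)=-1; sign (−1)^0·-1^1·-1^1 = +1.
(a,b)_∞: sgn(-143)=−, sgn(-247)=−, so -1.
(-143, -247 / ℚ) ramifies at {11, ∞}: a division algebra.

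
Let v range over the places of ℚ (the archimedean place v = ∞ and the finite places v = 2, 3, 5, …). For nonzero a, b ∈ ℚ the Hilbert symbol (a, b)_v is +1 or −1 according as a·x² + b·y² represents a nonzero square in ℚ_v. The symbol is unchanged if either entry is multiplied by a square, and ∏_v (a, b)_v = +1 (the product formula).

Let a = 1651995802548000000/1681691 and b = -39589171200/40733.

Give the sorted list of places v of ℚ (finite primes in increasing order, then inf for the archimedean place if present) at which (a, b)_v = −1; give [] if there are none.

Mod squares: a ≡ 407, b ≡ -367521. Check v ∈ {∞, 2, 3, 5, 7, 11, 13, 17, 23, 37, 43}.
v=7: a=7^2·(≡2), b=7^-1·(≡1) mod 7; (2|7)=+1, (1|7)=+1; (−1)^{2·-1·3}·(+1)^-1·(+1)^2 = +1.
v=43: a=43^2·(≡8), b=43^1·(≡23) mod 43; (8|43)=-1, (23|43)=+1; (−1)^{2·1·21}·(-1)^1·(+1)^2 = -1.
v=37: a=37^1·(≡34), b=37^1·(≡14) mod 37; (34|37)=+1, (14|37)=-1; (−1)^{1·1·18}·(+1)^1·(-1)^1 = -1.
v=3: a=3^6·(≡2), b=3^5·(≡1) mod 3; (2|3)=-1, (1|3)=+1; (−1)^{6·5·1}·(-1)^5·(+1)^6 = -1.
v=13: a=13^2·(≡3), b=13^0·(≡8) mod 13; (3|13)=+1, (8|13)=-1; (−1)^{2·0·6}·(+1)^0·(-1)^2 = +1.
v=5: a=5^6·(≡2), b=5^2·(≡4) mod 5; (2|5)=-1, (4|5)=+1; (−1)^{6·2·2}·(-1)^2·(+1)^6 = +1.
v=17: a=17^-2·(≡9), b=17^0·(≡9) mod 17; (9|17)=+1, (9|17)=+1; (−1)^{-2·0·8}·(+1)^0·(+1)^-2 = +1.
v=23: a=23^-2·(≡3), b=23^-2·(≡20) mod 23; (3|23)=+1, (20|23)=-1; (−1)^{-2·-2·11}·(+1)^-2·(-1)^-2 = +1.
v=∞: 407 > 0 and -367521 < 0  ⇒  (a,b)_∞ = +1.
v=11: a=11^-1·(≡1), b=11^-1·(≡10) mod 11; (1|11)=+1, (10|11)=-1; (−1)^{-1·-1·5}·(+1)^-1·(-1)^-1 = +1.
v=2: v_2(a)=8, v_2(b)=12; units ≡ 7, 7 (mod 8); ε·ε+αω+βω = 1·1+8·0+12·0 ≡ 1  ⇒  (a,b)_2 = -1.
|Ram(407, -367521)| = 4, even; anisotropic at {2, 3, 37, 43}.

[2, 3, 37, 43]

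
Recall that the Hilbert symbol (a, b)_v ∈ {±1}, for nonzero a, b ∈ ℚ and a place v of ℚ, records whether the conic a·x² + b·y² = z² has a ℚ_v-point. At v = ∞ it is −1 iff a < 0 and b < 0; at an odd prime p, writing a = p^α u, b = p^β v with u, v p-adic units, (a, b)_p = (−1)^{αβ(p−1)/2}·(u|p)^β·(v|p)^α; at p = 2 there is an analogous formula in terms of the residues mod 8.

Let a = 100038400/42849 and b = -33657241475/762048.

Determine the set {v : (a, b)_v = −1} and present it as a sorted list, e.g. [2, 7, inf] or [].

Mod squares: a ≡ 319, b ≡ -33. Check v ∈ {∞, 2, 3, 5, 7, 11, 13, 23, 29, 37}.
v=2: v_2(a)=8, v_2(b)=-6; units ≡ 7, 7 (mod 8); ε·ε+αω+βω = 1·1+8·0+-6·0 ≡ 1  ⇒  (a,b)_2 = -1.
v=37: a=37^0·(≡19), b=37^2·(≡36) mod 37; (19|37)=-1, (36|37)=+1; (−1)^{0·2·18}·(-1)^2·(+1)^0 = +1.
v=29: a=29^1·(≡14), b=29^0·(≡22) mod 29; (14|29)=-1, (22|29)=+1; (−1)^{1·0·14}·(-1)^0·(+1)^1 = +1.
v=3: a=3^-4·(≡1), b=3^-5·(≡1) mod 3; (1|3)=+1, (1|3)=+1; (−1)^{-4·-5·1}·(+1)^-5·(+1)^-4 = +1.
v=5: a=5^2·(≡4), b=5^2·(≡2) mod 5; (4|5)=+1, (2|5)=-1; (−1)^{2·2·2}·(+1)^2·(-1)^2 = +1.
v=7: a=7^2·(≡4), b=7^-2·(≡2) mod 7; (4|7)=+1, (2|7)=+1; (−1)^{2·-2·3}·(+1)^-2·(+1)^2 = +1.
v=∞: 319 > 0 and -33 < 0  ⇒  (a,b)_∞ = +1.
v=11: a=11^1·(≡10), b=11^1·(≡6) mod 11; (10|11)=-1, (6|11)=-1; (−1)^{1·1·5}·(-1)^1·(-1)^1 = -1.
v=23: a=23^-2·(≡7), b=23^2·(≡8) mod 23; (7|23)=-1, (8|23)=+1; (−1)^{-2·2·11}·(-1)^2·(+1)^-2 = +1.
v=13: a=13^0·(≡7), b=13^2·(≡6) mod 13; (7|13)=-1, (6|13)=-1; (−1)^{0·2·6}·(-1)^2·(-1)^0 = +1.
|Ram(319, -33)| = 2, even; anisotropic at {2, 11}.

[2, 11]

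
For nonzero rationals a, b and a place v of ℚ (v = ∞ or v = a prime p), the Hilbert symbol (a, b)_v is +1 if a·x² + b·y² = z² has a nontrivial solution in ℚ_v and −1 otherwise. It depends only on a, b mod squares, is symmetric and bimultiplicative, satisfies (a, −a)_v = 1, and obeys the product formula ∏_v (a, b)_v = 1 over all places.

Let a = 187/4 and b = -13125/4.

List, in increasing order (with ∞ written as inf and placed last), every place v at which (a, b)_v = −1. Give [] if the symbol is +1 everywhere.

[2, 7]

(a, b) ≡ (187, -21) mod (ℚ^×)²; places V = {2, 3, 5, 7, 11, 17, ∞}.
(a,b)_17: α=1, u≡7; β=0, v≡4 (mod 17); (7|17)=-1, (4|17)=+1; sign (−1)^0·-1^0·+1^1 = +1.
(a,b)_11: α=1, u≡7; β=0, v≡5 (mod 11); (7|11)=-1, (5|11)=+1; sign (−1)^0·-1^0·+1^1 = +1.
(a,b)_7: α=0, u≡3; β=1, v≡2 (mod 7); (3|7)=-1, (2|7)=+1; sign (−1)^0·-1^1·+1^0 = -1.
(a,b)_3: α=0, u≡1; β=1, v≡2 (mod 3); (1|3)=+1, (2|3)=-1; sign (−1)^0·+1^1·-1^0 = +1.
(a,b)_∞: sgn(187)=+, sgn(-21)=−, so +1.
(a,b)_5: α=0, u≡3; β=4, v≡1 (mod 5); (3|5)=-1, (1|5)=+1; sign (−1)^0·-1^4·+1^0 = +1.
(a,b)_2: α=-2, β=-2; u≡3, v≡3 (mod 8); ε(u)ε(v)=1·1, αω(v)=-2·1, βω(u)=-2·1; sum ≡ 1  ⇒  -1.
|Ram(187, -21)| = 2, even; anisotropic at {2, 7}.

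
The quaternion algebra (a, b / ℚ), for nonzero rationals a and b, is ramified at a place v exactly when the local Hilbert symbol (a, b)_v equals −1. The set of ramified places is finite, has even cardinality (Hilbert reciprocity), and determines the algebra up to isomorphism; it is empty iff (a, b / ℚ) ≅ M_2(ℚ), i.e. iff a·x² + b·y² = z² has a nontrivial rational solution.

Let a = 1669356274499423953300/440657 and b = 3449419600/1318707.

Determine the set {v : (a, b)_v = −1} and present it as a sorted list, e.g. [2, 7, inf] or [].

(a, b) ≡ (154770941, 1767) mod (ℚ^×)²; places V = {2, 3, 5, 7, 11, 13, 17, 19, 23, 29, 31, 41, ∞}.
(a,b)_2: α=2, β=4; u≡5, v≡7 (mod 8); ε(u)ε(v)=0·1, αω(v)=2·0, βω(u)=4·1; sum ≡ 0  ⇒  +1.
(a,b)_29: α=1, u≡5; β=0, v≡19 (mod 29); (5|29)=+1, (19|29)=-1; sign (−1)^0·+1^0·-1^1 = -1.
(a,b)_13: α=1, u≡2; β=-2, v≡1 (mod 13); (2|13)=-1, (1|13)=+1; sign (−1)^0·-1^-2·+1^1 = +1.
(a,b)_41: α=1, u≡4; β=0, v≡16 (mod 41); (4|41)=+1, (16|41)=+1; sign (−1)^0·+1^0·+1^1 = +1.
(a,b)_∞: sgn(154770941)=+, sgn(1767)=+, so +1.
(a,b)_23: α=-2, u≡2; β=0, v≡14 (mod 23); (2|23)=+1, (14|23)=-1; sign (−1)^0·+1^0·-1^-2 = +1.
(a,b)_5: α=2, u≡1; β=2, v≡2 (mod 5); (1|5)=+1, (2|5)=-1; sign (−1)^0·+1^2·-1^2 = +1.
(a,b)_19: α=5, u≡17; β=1, v≡11 (mod 19); (17|19)=+1, (11|19)=+1; sign (−1)^1·+1^1·+1^5 = -1.
(a,b)_11: α=4, u≡2; β=4, v≡7 (mod 11); (2|11)=-1, (7|11)=-1; sign (−1)^0·-1^4·-1^4 = +1.
(a,b)_31: α=3, u≡23; β=1, v≡24 (mod 31); (23|31)=-1, (24|31)=-1; sign (−1)^1·-1^1·-1^3 = -1.
(a,b)_17: α=-1, u≡7; β=-2, v≡8 (mod 17); (7|17)=-1, (8|17)=+1; sign (−1)^0·-1^-2·+1^-1 = +1.
(a,b)_3: α=0, u≡2; β=-3, v≡1 (mod 3); (2|3)=-1, (1|3)=+1; sign (−1)^0·-1^-3·+1^0 = -1.
(a,b)_7: α=-2, u≡5; β=0, v≡5 (mod 7); (5|7)=-1, (5|7)=-1; sign (−1)^0·-1^0·-1^-2 = +1.
(154770941, 1767 / ℚ) ramifies at {3, 19, 29, 31}: a division algebra.

[3, 19, 29, 31]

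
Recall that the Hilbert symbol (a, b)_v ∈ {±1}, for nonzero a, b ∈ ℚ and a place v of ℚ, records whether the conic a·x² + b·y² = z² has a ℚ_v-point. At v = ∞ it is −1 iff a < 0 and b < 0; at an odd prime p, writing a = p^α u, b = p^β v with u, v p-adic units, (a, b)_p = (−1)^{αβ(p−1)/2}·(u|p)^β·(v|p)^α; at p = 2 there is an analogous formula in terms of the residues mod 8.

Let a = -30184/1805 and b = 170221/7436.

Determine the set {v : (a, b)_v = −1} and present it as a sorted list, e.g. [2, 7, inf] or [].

[2, 11]

Mod squares: a ≡ -770, b ≡ 6479. Check v ∈ {∞, 2, 5, 7, 11, 13, 17, 19, 31}.
v=2: v_2(a)=3, v_2(b)=-2; units ≡ 7, 7 (mod 8); ε·ε+αω+βω = 1·1+3·0+-2·0 ≡ 1  ⇒  (a,b)_2 = -1.
v=∞: -770 < 0 and 6479 > 0  ⇒  (a,b)_∞ = +1.
v=5: a=5^-1·(≡1), b=5^0·(≡1) mod 5; (1|5)=+1, (1|5)=+1; (−1)^{-1·0·2}·(+1)^0·(+1)^-1 = +1.
v=11: a=11^1·(≡6), b=11^-1·(≡8) mod 11; (6|11)=-1, (8|11)=-1; (−1)^{1·-1·5}·(-1)^-1·(-1)^1 = -1.
v=17: a=17^0·(≡14), b=17^2·(≡4) mod 17; (14|17)=-1, (4|17)=+1; (−1)^{0·2·8}·(-1)^2·(+1)^0 = +1.
v=13: a=13^0·(≡12), b=13^-2·(≡5) mod 13; (12|13)=+1, (5|13)=-1; (−1)^{0·-2·6}·(+1)^-2·(-1)^0 = +1.
v=19: a=19^-2·(≡9), b=19^1·(≡15) mod 19; (9|19)=+1, (15|19)=-1; (−1)^{-2·1·9}·(+1)^1·(-1)^-2 = +1.
v=31: a=31^0·(≡28), b=31^1·(≡30) mod 31; (28|31)=+1, (30|31)=-1; (−1)^{0·1·15}·(+1)^1·(-1)^0 = +1.
v=7: a=7^3·(≡4), b=7^0·(≡1) mod 7; (4|7)=+1, (1|7)=+1; (−1)^{3·0·3}·(+1)^0·(+1)^3 = +1.
(-770, 6479 / ℚ) ramifies at {2, 11}: a division algebra.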